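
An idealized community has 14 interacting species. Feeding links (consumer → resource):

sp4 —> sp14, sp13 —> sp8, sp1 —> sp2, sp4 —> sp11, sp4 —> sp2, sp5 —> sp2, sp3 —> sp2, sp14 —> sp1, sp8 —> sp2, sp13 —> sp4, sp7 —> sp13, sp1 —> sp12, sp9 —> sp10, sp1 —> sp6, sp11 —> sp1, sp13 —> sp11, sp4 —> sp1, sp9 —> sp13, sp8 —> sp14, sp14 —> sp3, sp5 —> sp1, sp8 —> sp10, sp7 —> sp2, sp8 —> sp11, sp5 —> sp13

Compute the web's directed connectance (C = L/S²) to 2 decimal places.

The web has S = 14 species and L = 25 feeding links.
C = L / S² = 25 / 196 = 0.1276 ≈ 0.13.

C = 0.13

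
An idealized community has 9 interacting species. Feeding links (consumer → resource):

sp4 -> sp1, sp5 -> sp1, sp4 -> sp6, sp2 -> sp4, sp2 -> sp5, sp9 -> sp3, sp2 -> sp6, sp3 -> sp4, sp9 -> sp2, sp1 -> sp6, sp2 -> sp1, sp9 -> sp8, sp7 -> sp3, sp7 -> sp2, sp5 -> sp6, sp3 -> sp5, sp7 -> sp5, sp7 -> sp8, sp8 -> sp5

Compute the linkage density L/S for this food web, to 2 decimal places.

L/S = 2.11

There are L = 19 links among S = 9 species.
L/S = 19/9 = 2.1111 ≈ 2.11.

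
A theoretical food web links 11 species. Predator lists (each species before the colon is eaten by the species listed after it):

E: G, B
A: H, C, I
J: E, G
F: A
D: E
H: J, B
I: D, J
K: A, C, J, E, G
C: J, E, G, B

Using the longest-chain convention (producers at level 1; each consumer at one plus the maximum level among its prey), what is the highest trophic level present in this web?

6

Producers (level 1): F, K.
F → A → I → D → E → B gives B level 6.
No species has a prey at level 6, so no species reaches level 7.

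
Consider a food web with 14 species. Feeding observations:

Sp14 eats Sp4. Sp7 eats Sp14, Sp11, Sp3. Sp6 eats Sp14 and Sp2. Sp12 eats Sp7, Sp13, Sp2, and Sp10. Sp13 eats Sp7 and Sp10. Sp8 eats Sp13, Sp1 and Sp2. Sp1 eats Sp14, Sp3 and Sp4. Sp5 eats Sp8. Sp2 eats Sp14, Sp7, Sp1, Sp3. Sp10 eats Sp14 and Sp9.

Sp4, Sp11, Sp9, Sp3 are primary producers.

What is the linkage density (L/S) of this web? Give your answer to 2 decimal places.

L/S = 1.79

There are L = 25 links among S = 14 species.
L/S = 25/14 = 1.7857 ≈ 1.79.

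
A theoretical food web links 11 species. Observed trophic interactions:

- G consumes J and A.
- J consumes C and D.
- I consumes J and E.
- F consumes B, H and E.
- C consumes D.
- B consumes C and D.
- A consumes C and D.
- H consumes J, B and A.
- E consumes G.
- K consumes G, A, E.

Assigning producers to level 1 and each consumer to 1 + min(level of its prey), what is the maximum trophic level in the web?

Producers (level 1): D.
Following each consumer down to its lowest-level prey: D → A → G → E (levels 1 through 4).
All prey of E (G 3) are at level 3 or above, so E is at level 1 + 3 = 4.
Every consumer has at least one prey at level 3 or below, so none exceeds level 4.

4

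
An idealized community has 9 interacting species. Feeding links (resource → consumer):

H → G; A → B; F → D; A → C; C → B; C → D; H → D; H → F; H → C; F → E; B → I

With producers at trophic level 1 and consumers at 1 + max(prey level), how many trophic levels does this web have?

4

Producers (level 1): H, A.
H → C → B → I gives I level 4.
No species has a prey at level 4, so no species reaches level 5.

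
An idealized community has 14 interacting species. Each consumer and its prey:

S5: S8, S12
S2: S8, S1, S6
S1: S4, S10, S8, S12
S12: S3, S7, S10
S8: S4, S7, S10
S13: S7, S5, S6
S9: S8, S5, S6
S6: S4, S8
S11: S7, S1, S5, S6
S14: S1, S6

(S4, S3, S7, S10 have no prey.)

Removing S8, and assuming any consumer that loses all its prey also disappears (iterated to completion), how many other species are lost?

Remove S8.
Every predator of it retains at least one other prey: S1 still has S4, S10, S12; S5 still has S12; S6 still has S4; S2 still has S1, S6; S9 still has S5, S6.
No consumer loses all prey, so no secondary extinctions occur.

0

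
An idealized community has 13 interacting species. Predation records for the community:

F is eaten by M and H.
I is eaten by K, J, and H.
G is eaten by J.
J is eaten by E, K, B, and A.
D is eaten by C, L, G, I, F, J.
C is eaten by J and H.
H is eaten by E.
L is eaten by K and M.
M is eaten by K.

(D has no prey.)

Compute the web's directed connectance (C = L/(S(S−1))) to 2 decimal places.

The web has S = 13 species and L = 22 feeding links.
C = L / (S(S−1)) = 22 / 156 = 0.1410 ≈ 0.14.

C = 0.14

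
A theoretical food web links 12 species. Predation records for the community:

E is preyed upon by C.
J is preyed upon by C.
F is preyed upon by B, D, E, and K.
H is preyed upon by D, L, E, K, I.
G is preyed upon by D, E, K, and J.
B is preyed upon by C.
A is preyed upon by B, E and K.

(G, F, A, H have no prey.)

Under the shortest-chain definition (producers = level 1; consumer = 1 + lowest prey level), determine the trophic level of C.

Trophic level 3

F is a producer → level 1.
B eats F → level 2.
C eats B → level 3.
No prey of C is below level 2, so 3 is the minimum.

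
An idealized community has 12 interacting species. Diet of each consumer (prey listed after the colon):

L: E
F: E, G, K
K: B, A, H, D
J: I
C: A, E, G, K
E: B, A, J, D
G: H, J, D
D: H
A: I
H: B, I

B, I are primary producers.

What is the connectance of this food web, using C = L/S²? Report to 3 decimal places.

C = 0.167

The web has S = 12 species and L = 24 feeding links.
C = L / S² = 24 / 144 = 0.1667 ≈ 0.167.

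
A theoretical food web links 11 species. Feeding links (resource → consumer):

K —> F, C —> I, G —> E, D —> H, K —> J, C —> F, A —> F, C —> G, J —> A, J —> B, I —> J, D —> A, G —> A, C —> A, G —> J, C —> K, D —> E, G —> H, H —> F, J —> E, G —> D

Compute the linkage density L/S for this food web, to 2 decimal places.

There are L = 21 links among S = 11 species.
L/S = 21/11 = 1.9091 ≈ 1.91.

L/S = 1.91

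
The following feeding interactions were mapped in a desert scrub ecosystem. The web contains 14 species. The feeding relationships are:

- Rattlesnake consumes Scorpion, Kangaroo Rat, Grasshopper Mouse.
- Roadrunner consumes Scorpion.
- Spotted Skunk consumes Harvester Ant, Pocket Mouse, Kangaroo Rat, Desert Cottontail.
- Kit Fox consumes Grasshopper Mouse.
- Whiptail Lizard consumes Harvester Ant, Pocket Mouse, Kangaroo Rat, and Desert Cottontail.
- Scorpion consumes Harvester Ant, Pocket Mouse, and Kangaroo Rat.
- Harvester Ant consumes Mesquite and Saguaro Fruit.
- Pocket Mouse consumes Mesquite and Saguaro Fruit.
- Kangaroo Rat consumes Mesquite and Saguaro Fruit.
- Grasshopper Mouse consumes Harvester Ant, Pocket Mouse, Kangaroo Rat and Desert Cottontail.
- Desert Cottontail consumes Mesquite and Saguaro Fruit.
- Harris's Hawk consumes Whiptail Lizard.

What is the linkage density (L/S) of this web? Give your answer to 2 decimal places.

There are L = 29 links among S = 14 species.
L/S = 29/14 = 2.0714 ≈ 2.07.

L/S = 2.07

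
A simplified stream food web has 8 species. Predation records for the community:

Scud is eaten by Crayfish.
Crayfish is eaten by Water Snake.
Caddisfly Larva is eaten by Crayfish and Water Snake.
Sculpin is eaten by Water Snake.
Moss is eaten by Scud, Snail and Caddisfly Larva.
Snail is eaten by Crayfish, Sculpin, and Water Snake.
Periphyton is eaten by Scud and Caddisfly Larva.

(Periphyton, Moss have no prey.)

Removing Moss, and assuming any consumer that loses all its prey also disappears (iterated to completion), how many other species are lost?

2

Remove Moss.
Round 1: Snail (all prey gone) → extinct.
Round 2: Sculpin (all prey gone) → extinct.
No further losses. Total secondary extinctions: 2.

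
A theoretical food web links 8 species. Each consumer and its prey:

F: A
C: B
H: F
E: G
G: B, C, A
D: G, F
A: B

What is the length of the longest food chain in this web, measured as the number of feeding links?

One longest chain: B → C → G → D.
It has 4 species and 3 links.

3 links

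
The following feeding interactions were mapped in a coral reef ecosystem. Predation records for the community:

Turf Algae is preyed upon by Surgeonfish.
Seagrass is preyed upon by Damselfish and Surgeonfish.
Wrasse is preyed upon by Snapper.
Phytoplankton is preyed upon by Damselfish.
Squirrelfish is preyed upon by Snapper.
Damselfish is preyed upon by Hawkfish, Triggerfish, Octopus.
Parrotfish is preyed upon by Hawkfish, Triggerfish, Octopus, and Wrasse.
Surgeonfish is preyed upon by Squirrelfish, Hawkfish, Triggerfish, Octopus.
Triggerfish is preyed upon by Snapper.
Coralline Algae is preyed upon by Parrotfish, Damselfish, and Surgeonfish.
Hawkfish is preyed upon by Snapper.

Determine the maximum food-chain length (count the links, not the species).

3 links

One longest chain: Coralline Algae → Parrotfish → Wrasse → Snapper.
It has 4 species and 3 links.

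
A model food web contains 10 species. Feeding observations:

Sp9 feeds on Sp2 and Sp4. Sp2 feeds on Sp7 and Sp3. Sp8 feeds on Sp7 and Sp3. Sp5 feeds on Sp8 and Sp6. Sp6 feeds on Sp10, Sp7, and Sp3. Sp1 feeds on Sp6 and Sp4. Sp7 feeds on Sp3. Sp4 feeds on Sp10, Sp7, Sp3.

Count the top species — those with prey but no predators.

Top species (has prey, but nothing eats it): Sp5, Sp1, Sp9.
Count: 3.

3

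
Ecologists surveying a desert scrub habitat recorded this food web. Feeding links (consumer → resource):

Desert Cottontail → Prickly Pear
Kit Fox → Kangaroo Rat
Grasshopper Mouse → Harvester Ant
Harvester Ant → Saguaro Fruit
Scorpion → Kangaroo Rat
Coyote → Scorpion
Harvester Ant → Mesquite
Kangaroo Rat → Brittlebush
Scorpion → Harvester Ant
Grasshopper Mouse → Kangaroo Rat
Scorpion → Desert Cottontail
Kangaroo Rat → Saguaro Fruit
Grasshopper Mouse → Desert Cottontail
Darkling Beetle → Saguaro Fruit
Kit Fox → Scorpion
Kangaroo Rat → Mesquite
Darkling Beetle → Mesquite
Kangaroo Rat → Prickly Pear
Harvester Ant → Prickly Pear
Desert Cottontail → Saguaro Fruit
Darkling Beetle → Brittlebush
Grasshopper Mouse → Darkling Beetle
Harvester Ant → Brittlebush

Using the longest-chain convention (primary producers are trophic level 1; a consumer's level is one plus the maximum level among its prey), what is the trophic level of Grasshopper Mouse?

Trophic level 3

Saguaro Fruit is a producer → level 1.
Kangaroo Rat eats Saguaro Fruit (level 1); other prey at levels: Mesquite 1, Brittlebush 1, Prickly Pear 1 → level 2.
Grasshopper Mouse eats Kangaroo Rat (level 2); other prey at levels: Desert Cottontail 2, Darkling Beetle 2, Harvester Ant 2 → level 3.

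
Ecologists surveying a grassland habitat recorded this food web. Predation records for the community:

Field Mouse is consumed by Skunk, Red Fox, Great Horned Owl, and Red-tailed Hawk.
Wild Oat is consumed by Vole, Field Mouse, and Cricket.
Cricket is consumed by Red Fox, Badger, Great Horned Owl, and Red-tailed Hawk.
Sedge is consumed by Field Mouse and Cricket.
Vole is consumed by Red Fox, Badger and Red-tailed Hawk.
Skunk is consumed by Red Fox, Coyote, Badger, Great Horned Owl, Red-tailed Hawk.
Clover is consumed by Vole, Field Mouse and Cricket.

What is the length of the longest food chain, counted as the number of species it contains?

4 species

One longest chain: Clover → Field Mouse → Skunk → Badger.
It has 4 species and 3 links.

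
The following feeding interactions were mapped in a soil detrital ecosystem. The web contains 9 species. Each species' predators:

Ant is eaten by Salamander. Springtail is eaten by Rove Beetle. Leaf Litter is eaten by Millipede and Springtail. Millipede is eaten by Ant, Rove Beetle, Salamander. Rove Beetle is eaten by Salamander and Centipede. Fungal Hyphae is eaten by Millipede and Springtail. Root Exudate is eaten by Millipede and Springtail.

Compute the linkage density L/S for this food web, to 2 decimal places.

There are L = 13 links among S = 9 species.
L/S = 13/9 = 1.4444 ≈ 1.44.

L/S = 1.44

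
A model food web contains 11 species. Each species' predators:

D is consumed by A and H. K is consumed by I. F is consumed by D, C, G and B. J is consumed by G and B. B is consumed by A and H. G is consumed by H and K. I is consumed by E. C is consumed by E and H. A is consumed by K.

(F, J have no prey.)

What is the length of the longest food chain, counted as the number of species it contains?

One longest chain: F → D → A → K → I → E.
It has 6 species and 5 links.

6 species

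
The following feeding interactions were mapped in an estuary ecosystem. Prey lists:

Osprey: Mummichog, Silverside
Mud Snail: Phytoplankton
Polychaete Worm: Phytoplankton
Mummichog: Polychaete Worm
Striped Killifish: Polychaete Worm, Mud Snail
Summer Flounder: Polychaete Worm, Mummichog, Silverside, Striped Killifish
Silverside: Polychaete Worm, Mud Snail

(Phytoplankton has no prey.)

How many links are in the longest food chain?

One longest chain: Phytoplankton → Polychaete Worm → Mummichog → Osprey.
It has 4 species and 3 links.

3 links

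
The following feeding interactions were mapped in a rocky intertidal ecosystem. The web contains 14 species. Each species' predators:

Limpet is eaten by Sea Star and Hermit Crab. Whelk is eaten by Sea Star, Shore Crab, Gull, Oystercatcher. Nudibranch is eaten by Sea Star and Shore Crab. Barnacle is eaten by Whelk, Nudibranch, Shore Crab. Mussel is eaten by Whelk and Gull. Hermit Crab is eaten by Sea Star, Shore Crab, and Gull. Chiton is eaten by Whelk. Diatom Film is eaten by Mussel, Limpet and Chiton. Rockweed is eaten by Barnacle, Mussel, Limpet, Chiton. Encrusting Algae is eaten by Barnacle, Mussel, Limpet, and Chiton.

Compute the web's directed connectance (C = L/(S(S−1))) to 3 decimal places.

The web has S = 14 species and L = 28 feeding links.
C = L / (S(S−1)) = 28 / 182 = 0.1538 ≈ 0.154.

C = 0.154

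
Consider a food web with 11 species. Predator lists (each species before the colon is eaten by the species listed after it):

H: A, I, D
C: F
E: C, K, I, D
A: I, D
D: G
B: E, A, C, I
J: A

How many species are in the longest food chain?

4 species

One longest chain: B → E → C → F.
It has 4 species and 3 links.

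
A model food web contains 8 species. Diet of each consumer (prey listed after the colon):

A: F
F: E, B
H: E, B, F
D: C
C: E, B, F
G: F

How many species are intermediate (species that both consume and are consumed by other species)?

Intermediate species (has both prey and predators): F, C.
Count: 2.

2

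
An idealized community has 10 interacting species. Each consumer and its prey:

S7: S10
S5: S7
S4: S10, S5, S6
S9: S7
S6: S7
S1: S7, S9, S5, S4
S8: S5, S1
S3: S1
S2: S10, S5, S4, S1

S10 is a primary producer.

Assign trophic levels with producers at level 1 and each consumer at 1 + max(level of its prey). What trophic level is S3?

Trophic level 6

S10 is a producer → level 1.
S7 eats S10 → level 2.
S5 eats S7 → level 3.
S4 eats S5 (level 3); other prey at levels: S10 1, S6 3 → level 4.
S1 eats S4 (level 4); other prey at levels: S7 2, S9 3, S5 3 → level 5.
S3 eats S1 → level 6.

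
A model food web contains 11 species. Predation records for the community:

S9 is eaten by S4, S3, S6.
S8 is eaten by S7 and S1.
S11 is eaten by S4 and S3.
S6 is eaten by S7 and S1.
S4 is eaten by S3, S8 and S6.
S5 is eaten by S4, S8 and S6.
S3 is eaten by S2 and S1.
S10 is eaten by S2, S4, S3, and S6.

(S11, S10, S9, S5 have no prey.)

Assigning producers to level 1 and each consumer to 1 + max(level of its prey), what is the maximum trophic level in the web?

4

Producers (level 1): S11, S10, S9, S5.
S11 → S4 → S3 → S2 gives S2 level 4.
No species has a prey at level 4, so no species reaches level 5.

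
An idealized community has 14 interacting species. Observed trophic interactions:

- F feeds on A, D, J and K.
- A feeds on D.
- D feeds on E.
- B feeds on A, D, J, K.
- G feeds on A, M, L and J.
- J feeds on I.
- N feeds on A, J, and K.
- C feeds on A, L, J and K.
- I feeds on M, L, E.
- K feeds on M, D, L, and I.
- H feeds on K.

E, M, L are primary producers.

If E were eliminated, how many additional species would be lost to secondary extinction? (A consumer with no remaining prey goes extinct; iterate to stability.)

2

Remove E.
Round 1: D (all prey gone) → extinct.
Round 2: A (all prey gone) → extinct.
No further losses. Total secondary extinctions: 2.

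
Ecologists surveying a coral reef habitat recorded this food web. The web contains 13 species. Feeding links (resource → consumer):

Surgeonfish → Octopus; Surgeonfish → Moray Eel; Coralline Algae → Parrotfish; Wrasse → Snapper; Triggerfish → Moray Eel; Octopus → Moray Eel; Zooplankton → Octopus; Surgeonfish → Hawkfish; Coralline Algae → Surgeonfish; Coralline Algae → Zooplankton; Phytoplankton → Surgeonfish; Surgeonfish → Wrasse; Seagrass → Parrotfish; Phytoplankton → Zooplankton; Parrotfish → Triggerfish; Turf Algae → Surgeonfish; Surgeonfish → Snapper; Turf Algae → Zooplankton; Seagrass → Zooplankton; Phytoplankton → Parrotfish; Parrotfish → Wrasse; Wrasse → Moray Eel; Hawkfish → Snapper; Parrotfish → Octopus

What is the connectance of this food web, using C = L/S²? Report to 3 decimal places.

C = 0.142

The web has S = 13 species and L = 24 feeding links.
C = L / S² = 24 / 169 = 0.1420 ≈ 0.142.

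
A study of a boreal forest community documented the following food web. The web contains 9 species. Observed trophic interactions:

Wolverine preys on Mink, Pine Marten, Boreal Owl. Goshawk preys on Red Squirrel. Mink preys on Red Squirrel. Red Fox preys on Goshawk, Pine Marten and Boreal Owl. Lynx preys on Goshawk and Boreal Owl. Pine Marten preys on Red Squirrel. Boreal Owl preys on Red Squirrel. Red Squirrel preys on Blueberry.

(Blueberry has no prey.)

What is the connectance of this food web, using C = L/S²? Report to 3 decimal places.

C = 0.160

The web has S = 9 species and L = 13 feeding links.
C = L / S² = 13 / 81 = 0.1605 ≈ 0.160.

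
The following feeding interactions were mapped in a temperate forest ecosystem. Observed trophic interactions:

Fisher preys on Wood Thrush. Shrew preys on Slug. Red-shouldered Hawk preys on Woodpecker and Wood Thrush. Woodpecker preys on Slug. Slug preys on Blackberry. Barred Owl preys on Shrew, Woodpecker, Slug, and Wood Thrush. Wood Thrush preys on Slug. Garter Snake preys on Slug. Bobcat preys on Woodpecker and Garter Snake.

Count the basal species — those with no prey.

Basal species (no prey listed): Blackberry.
Count: 1.

1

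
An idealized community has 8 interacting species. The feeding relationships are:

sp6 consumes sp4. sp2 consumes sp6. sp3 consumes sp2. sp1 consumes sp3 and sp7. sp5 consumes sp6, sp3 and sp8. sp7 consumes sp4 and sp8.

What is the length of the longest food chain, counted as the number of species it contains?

One longest chain: sp4 → sp6 → sp2 → sp3 → sp1.
It has 5 species and 4 links.

5 species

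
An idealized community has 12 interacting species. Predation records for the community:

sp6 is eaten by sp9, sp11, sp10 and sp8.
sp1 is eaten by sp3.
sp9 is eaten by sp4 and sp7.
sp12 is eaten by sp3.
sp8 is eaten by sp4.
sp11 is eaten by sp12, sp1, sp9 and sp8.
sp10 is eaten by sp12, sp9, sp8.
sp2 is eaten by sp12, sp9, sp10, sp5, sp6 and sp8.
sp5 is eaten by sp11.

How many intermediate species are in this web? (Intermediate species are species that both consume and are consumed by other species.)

8

Intermediate species (has both prey and predators): sp5, sp6, sp10, sp11, sp8, sp12, sp9, sp1.
Count: 8.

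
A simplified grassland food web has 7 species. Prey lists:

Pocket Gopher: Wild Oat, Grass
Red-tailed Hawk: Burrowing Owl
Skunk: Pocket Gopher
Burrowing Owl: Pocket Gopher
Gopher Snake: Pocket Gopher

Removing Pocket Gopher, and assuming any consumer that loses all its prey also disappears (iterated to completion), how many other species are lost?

4

Remove Pocket Gopher.
Round 1: Skunk (all prey gone), Burrowing Owl (all prey gone), Gopher Snake (all prey gone) → extinct.
Round 2: Red-tailed Hawk (all prey gone) → extinct.
No further losses. Total secondary extinctions: 4.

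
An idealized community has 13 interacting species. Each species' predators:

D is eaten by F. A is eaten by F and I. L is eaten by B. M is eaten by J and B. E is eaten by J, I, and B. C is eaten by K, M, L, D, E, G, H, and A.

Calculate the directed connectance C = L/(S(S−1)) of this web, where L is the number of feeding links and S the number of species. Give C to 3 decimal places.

The web has S = 13 species and L = 17 feeding links.
C = L / (S(S−1)) = 17 / 156 = 0.1090 ≈ 0.109.

C = 0.109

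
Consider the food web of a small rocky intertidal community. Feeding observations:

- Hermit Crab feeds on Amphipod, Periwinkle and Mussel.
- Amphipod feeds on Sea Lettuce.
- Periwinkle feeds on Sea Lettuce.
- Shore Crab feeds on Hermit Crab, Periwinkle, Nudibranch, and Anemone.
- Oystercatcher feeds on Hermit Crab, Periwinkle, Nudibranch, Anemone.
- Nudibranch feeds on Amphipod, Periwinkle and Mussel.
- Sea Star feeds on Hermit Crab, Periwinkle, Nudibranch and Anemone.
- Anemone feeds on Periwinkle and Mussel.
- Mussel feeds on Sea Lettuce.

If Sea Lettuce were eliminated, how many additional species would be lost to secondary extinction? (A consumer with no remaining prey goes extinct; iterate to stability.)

Remove Sea Lettuce.
Round 1: Periwinkle (all prey gone), Amphipod (all prey gone), Mussel (all prey gone) → extinct.
Round 2: Anemone (all prey gone), Hermit Crab (all prey gone), Nudibranch (all prey gone) → extinct.
Round 3: Oystercatcher (all prey gone), Sea Star (all prey gone), Shore Crab (all prey gone) → extinct.
No further losses. Total secondary extinctions: 9.

9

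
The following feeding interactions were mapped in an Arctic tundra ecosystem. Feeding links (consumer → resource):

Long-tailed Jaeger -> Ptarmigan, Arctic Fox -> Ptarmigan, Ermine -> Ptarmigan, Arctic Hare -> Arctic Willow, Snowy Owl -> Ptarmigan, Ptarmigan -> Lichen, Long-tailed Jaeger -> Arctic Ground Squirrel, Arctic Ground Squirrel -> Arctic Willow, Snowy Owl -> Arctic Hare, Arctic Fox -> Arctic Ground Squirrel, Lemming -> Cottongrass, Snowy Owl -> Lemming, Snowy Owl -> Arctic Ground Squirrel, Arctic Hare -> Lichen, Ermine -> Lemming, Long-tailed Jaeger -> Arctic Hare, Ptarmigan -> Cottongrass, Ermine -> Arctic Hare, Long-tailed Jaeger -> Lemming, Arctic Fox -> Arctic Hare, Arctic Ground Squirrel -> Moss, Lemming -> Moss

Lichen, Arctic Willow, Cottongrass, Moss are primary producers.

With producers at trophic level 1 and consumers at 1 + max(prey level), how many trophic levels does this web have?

Producers (level 1): Lichen, Arctic Willow, Cottongrass, Moss.
Cottongrass → Lemming → Ermine gives Ermine level 3.
No species has a prey at level 3, so no species reaches level 4.

3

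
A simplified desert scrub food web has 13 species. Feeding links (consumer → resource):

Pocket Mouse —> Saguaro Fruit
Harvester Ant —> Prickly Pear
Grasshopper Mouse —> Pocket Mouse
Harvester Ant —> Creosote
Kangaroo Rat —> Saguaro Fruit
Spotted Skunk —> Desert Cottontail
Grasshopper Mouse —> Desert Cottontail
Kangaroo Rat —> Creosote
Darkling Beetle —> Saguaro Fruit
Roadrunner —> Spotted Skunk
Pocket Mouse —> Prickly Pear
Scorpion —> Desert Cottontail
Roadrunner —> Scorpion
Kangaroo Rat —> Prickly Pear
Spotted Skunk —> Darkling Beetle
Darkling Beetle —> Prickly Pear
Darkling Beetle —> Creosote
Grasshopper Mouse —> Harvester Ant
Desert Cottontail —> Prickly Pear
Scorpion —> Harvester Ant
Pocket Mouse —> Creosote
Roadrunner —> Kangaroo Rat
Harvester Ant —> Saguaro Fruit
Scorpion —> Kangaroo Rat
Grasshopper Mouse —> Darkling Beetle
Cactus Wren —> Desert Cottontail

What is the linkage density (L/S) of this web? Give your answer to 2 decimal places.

L/S = 2.00

There are L = 26 links among S = 13 species.
L/S = 26/13 = 2.0000 ≈ 2.00.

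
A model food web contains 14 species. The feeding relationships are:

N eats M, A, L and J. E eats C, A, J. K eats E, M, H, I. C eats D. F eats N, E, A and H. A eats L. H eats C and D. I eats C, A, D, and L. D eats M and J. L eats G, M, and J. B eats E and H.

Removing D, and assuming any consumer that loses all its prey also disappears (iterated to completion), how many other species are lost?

Remove D.
Round 1: C (all prey gone) → extinct.
Round 2: H (all prey gone) → extinct.
No further losses. Total secondary extinctions: 2.

2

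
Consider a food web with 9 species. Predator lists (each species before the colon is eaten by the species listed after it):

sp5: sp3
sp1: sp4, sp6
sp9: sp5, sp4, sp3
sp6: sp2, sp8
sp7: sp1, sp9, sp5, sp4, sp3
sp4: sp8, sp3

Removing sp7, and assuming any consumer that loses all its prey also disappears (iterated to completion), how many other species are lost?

8

Remove sp7.
Round 1: sp1 (all prey gone), sp9 (all prey gone) → extinct.
Round 2: sp5 (all prey gone), sp4 (all prey gone), sp6 (all prey gone) → extinct.
Round 3: sp2 (all prey gone), sp8 (all prey gone), sp3 (all prey gone) → extinct.
No further losses. Total secondary extinctions: 8.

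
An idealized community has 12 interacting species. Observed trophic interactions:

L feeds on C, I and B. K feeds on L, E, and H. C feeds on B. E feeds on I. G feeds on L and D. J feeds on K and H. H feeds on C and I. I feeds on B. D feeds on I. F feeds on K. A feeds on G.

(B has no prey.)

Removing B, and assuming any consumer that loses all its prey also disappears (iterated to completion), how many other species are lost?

Remove B.
Round 1: C (all prey gone), I (all prey gone) → extinct.
Round 2: L (all prey gone), H (all prey gone), E (all prey gone), D (all prey gone) → extinct.
Round 3: K (all prey gone), G (all prey gone) → extinct.
Round 4: J (all prey gone), A (all prey gone), F (all prey gone) → extinct.
No further losses. Total secondary extinctions: 11.

11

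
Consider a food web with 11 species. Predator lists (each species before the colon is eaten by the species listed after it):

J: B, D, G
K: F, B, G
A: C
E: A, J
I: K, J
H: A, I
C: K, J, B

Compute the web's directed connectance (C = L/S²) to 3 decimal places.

The web has S = 11 species and L = 16 feeding links.
C = L / S² = 16 / 121 = 0.1322 ≈ 0.132.

C = 0.132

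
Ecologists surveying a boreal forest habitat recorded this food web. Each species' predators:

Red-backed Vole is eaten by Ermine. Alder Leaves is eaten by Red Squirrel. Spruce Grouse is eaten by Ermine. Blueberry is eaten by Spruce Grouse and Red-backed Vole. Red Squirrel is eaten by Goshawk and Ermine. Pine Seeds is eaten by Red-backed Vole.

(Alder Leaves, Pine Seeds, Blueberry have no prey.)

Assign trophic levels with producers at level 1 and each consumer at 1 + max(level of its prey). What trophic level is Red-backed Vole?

Trophic level 2

Pine Seeds is a producer → level 1.
Red-backed Vole eats Pine Seeds (level 1); other prey at levels: Blueberry 1 → level 2.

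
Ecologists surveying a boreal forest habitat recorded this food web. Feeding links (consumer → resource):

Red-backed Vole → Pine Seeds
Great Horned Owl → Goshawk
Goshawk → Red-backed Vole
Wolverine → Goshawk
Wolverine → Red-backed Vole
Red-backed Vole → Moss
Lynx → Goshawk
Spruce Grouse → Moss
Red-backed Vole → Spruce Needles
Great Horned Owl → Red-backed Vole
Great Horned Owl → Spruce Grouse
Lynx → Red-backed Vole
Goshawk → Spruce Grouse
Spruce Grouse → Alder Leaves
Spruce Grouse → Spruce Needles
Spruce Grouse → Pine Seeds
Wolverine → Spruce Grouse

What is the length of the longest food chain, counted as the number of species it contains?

4 species

One longest chain: Spruce Needles → Spruce Grouse → Goshawk → Great Horned Owl.
It has 4 species and 3 links.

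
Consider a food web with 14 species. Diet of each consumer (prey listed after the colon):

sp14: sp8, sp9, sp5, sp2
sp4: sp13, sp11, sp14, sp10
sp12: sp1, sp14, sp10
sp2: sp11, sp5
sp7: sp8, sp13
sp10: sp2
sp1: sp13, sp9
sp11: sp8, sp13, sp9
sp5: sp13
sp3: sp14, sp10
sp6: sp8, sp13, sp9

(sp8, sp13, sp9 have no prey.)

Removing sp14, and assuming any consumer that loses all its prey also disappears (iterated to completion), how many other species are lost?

Remove sp14.
Every predator of it retains at least one other prey: sp12 still has sp1, sp10; sp4 still has sp13, sp11, sp10; sp3 still has sp10.
No consumer loses all prey, so no secondary extinctions occur.

0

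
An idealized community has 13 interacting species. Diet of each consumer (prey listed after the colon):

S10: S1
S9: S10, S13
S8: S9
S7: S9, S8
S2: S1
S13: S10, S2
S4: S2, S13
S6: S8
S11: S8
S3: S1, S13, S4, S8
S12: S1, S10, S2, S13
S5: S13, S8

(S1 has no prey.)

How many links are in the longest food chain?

One longest chain: S1 → S10 → S13 → S9 → S8 → S6.
It has 6 species and 5 links.

5 links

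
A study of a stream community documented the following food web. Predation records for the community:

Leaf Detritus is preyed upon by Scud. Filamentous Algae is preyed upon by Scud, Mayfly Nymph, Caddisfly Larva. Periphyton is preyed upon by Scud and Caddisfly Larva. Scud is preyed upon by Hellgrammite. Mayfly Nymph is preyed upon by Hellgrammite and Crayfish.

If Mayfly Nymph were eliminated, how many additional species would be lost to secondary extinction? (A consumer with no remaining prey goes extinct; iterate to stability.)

Remove Mayfly Nymph.
Round 1: Crayfish (all prey gone) → extinct.
No further losses. Total secondary extinctions: 1.

1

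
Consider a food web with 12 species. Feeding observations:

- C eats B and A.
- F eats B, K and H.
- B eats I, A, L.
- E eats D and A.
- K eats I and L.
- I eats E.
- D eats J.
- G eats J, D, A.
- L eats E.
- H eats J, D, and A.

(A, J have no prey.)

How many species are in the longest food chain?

One longest chain: J → D → E → I → B → C.
It has 6 species and 5 links.

6 species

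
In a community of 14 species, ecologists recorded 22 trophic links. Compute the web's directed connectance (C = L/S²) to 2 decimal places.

The web has S = 14 species and L = 22 feeding links.
C = L / S² = 22 / 196 = 0.1122 ≈ 0.11.

C = 0.11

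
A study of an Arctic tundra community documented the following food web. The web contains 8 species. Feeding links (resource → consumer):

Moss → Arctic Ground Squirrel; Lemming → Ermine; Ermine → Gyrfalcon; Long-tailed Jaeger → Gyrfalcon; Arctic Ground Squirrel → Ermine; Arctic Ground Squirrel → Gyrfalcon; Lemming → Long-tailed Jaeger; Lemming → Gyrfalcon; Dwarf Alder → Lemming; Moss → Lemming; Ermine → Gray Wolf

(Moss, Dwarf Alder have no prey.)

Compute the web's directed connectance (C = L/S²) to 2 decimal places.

The web has S = 8 species and L = 11 feeding links.
C = L / S² = 11 / 64 = 0.1719 ≈ 0.17.

C = 0.17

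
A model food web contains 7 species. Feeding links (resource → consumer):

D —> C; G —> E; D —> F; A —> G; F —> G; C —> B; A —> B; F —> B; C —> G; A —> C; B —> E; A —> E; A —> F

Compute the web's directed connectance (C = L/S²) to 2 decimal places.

The web has S = 7 species and L = 13 feeding links.
C = L / S² = 13 / 49 = 0.2653 ≈ 0.27.

C = 0.27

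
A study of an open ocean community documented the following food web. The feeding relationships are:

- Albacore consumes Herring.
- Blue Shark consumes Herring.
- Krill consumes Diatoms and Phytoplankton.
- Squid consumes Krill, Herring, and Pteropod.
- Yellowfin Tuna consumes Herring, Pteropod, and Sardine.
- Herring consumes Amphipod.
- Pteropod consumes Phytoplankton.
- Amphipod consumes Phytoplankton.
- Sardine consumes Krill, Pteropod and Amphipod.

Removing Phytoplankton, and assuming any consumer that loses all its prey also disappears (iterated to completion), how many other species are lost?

Remove Phytoplankton.
Round 1: Pteropod (all prey gone), Amphipod (all prey gone) → extinct.
Round 2: Herring (all prey gone) → extinct.
Round 3: Albacore (all prey gone), Blue Shark (all prey gone) → extinct.
No further losses. Total secondary extinctions: 5.

5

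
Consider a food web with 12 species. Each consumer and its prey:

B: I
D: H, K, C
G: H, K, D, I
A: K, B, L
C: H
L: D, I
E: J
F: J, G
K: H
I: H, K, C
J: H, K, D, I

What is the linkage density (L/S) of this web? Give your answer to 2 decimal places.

There are L = 25 links among S = 12 species.
L/S = 25/12 = 2.0833 ≈ 2.08.

L/S = 2.08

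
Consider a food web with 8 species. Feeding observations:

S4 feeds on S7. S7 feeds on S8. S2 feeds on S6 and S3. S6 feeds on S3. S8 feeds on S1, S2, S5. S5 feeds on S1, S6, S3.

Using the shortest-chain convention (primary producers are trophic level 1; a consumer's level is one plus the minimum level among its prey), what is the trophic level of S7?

Trophic level 3

S1 is a producer → level 1.
S8 eats S1 → level 2.
S7 eats S8 → level 3.
No prey of S7 is below level 2, so 3 is the minimum.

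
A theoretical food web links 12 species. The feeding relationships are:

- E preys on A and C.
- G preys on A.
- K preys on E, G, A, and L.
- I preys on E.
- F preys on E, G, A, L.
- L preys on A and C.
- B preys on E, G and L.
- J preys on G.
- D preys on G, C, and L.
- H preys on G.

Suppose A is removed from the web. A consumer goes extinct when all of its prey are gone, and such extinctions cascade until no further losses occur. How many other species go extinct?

Remove A.
Round 1: G (all prey gone) → extinct.
Round 2: H (all prey gone), J (all prey gone) → extinct.
No further losses. Total secondary extinctions: 3.

3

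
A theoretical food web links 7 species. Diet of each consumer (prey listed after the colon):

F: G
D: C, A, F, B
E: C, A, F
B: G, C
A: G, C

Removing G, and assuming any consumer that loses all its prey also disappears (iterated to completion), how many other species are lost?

1

Remove G.
Round 1: F (all prey gone) → extinct.
No further losses. Total secondary extinctions: 1.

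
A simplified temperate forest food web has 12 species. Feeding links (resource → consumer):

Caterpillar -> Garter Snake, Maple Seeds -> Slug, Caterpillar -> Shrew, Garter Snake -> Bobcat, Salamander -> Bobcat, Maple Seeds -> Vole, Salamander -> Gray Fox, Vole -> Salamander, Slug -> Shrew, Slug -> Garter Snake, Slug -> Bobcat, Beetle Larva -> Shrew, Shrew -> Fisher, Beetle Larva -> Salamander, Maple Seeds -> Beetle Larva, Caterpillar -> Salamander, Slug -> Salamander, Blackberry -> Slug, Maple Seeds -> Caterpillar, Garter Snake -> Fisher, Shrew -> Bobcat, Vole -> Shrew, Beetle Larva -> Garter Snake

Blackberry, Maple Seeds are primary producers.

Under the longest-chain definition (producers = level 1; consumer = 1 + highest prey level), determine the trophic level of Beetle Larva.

Trophic level 2

Maple Seeds is a producer → level 1.
Beetle Larva eats Maple Seeds → level 2.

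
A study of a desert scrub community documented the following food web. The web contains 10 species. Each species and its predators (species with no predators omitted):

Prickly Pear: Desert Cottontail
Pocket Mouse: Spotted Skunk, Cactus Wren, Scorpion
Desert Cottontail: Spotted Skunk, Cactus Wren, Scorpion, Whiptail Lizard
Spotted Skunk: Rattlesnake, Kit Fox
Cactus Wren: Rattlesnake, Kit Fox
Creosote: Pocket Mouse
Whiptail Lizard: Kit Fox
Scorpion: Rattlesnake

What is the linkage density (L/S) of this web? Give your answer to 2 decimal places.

L/S = 1.50

There are L = 15 links among S = 10 species.
L/S = 15/10 = 1.5000 ≈ 1.50.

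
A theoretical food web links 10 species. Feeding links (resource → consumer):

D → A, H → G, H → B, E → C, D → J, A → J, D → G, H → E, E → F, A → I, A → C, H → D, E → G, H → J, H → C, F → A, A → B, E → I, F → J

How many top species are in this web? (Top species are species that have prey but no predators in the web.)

5

Top species (has prey, but nothing eats it): G, J, B, C, I.
Count: 5.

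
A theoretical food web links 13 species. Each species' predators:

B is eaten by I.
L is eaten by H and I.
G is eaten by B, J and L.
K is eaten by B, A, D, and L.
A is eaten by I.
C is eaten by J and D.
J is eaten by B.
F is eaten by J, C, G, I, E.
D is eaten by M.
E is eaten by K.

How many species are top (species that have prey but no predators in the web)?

3

Top species (has prey, but nothing eats it): M, H, I.
Count: 3.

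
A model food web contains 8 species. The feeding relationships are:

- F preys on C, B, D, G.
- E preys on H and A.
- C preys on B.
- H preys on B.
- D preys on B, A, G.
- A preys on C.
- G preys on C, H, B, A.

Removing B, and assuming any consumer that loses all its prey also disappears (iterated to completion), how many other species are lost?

Remove B.
Round 1: H (all prey gone), C (all prey gone) → extinct.
Round 2: A (all prey gone) → extinct.
Round 3: E (all prey gone), G (all prey gone) → extinct.
Round 4: D (all prey gone) → extinct.
Round 5: F (all prey gone) → extinct.
No further losses. Total secondary extinctions: 7.

7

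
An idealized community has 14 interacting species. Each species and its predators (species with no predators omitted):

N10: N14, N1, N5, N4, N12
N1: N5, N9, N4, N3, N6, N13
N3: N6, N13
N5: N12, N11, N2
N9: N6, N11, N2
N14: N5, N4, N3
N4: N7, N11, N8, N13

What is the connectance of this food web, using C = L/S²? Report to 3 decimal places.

The web has S = 14 species and L = 26 feeding links.
C = L / S² = 26 / 196 = 0.1327 ≈ 0.133.

C = 0.133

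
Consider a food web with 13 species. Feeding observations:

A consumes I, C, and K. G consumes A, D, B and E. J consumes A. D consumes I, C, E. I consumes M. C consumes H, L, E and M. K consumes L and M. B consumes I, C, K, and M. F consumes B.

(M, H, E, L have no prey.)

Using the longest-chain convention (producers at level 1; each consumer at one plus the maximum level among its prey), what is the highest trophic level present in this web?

Producers (level 1): M, H, E, L.
M → C → B → F gives F level 4.
No species has a prey at level 4, so no species reaches level 5.

4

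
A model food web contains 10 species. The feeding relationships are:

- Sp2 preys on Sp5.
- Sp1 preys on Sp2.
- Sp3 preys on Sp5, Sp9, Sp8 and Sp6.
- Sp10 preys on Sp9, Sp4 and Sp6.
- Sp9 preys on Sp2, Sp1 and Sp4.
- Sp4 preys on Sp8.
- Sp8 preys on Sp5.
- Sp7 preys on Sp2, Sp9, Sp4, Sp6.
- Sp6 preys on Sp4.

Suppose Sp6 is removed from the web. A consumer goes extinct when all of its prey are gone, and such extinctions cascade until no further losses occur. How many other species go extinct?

Remove Sp6.
Every predator of it retains at least one other prey: Sp7 still has Sp2, Sp4, Sp9; Sp10 still has Sp4, Sp9; Sp3 still has Sp5, Sp8, Sp9.
No consumer loses all prey, so no secondary extinctions occur.

0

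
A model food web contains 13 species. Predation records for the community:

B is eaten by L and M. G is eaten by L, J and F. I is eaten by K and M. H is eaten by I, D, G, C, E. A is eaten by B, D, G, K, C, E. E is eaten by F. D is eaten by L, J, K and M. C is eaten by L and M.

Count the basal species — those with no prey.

Basal species (no prey listed): H, A.
Count: 2.

2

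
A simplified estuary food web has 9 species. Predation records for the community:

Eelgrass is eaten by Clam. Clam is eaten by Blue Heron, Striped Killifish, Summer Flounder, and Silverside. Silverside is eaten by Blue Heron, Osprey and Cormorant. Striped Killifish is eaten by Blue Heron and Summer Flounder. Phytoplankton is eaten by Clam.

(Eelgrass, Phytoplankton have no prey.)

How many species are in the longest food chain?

4 species

One longest chain: Eelgrass → Clam → Striped Killifish → Summer Flounder.
It has 4 species and 3 links.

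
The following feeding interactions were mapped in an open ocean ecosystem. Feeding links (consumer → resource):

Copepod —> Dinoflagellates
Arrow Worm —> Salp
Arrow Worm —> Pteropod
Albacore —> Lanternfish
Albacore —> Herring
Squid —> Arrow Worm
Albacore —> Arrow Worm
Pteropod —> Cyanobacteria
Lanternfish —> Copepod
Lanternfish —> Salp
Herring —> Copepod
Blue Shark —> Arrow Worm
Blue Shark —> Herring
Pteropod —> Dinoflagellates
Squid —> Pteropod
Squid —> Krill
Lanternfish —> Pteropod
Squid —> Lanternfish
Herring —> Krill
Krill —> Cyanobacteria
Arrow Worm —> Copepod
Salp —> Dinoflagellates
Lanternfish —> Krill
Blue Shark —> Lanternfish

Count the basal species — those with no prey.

Basal species (no prey listed): Cyanobacteria, Dinoflagellates.
Count: 2.

2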